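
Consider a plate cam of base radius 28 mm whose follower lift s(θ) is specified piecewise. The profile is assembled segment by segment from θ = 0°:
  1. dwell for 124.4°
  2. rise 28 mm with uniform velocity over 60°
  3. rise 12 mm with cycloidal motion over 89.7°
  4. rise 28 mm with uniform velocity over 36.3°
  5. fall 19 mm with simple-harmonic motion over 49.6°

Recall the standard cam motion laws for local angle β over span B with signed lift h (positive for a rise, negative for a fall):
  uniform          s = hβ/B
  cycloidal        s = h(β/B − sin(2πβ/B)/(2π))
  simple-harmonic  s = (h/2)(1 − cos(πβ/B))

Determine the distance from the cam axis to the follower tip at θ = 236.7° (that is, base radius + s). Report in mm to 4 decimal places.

seg 1 [0°–124.4°] dwell: s stays 0.0000
seg 2 [124.4°–184.4°] uniform, h=28: full span → s += 28 → s = 28.0000
seg 3 [184.4°–274.1°] cycloidal, h=12: θ=236.7° here. β=52.3, B=89.7. 12·(0.5831 − sin(2π·0.5831)/(2π)) = 7.9487 → s = 35.9487
radial distance = base radius + s = 28 + 35.9487 = 63.9487

63.9487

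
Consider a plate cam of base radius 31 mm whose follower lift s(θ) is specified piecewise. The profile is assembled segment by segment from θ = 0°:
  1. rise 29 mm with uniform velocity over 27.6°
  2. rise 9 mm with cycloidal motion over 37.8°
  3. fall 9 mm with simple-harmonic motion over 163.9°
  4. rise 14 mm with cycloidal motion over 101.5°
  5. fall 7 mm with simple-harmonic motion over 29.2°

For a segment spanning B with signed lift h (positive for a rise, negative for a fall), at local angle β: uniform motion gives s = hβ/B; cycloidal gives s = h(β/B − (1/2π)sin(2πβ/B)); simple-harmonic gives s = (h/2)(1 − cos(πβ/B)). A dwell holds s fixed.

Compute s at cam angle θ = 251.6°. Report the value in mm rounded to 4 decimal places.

seg 1 [0°–27.6°] uniform, h=29: full span → s += 29 → s = 29.0000
seg 2 [27.6°–65.4°] cycloidal, h=9: full span → s += 9 → s = 38.0000
seg 3 [65.4°–229.3°] simple-harmonic, h=-9: full span → s += -9 → s = 29.0000
seg 4 [229.3°–330.8°] cycloidal, h=14: θ=251.6° here. β=22.3, B=101.5. 14·(0.2197 − sin(2π·0.2197)/(2π)) = 0.8879 → s = 29.8879

29.8879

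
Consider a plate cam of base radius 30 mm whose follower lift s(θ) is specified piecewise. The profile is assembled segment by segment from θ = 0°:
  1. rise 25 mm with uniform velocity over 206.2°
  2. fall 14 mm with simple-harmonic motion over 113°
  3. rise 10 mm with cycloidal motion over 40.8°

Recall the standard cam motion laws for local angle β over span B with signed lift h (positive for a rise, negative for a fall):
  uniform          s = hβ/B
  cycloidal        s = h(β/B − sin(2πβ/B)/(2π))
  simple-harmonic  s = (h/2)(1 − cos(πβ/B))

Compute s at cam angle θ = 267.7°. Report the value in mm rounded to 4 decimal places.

seg 1 [0°–206.2°] uniform, h=25: full span → s += 25 → s = 25.0000
seg 2 [206.2°–319.2°] simple-harmonic, h=-14: θ=267.7° here. β=61.5, B=113. -14/2·(1 − cos(π·0.5442)) = -7.9699 → s = 17.0301

17.0301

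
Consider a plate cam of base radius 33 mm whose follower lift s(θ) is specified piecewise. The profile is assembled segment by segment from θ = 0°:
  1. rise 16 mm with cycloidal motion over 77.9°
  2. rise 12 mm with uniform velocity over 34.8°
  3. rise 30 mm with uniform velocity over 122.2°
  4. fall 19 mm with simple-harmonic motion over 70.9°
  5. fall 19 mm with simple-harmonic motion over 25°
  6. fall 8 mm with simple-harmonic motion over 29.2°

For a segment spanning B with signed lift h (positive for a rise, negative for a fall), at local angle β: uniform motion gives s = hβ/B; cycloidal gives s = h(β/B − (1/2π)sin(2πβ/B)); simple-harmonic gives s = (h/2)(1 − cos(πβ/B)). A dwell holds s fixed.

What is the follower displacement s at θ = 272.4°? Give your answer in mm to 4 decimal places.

seg 1 [0°–77.9°] cycloidal, h=16: full span → s += 16 → s = 16.0000
seg 2 [77.9°–112.7°] uniform, h=12: full span → s += 12 → s = 28.0000
seg 3 [112.7°–234.9°] uniform, h=30: full span → s += 30 → s = 58.0000
seg 4 [234.9°–305.8°] simple-harmonic, h=-19: θ=272.4° here. β=37.5, B=70.9. -19/2·(1 − cos(π·0.5289)) = -10.3618 → s = 47.6382

47.6382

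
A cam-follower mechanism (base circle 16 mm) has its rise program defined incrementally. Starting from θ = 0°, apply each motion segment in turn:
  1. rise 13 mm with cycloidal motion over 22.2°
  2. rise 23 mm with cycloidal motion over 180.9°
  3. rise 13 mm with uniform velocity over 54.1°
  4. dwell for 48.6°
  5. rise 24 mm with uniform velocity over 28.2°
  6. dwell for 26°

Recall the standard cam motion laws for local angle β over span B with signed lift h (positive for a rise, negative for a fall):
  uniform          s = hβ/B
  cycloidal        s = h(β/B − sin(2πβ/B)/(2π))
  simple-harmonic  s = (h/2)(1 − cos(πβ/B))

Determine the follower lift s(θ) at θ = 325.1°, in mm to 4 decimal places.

seg 1 [0°–22.2°] cycloidal, h=13: full span → s += 13 → s = 13.0000
seg 2 [22.2°–203.1°] cycloidal, h=23: full span → s += 23 → s = 36.0000
seg 3 [203.1°–257.2°] uniform, h=13: full span → s += 13 → s = 49.0000
seg 4 [257.2°–305.8°] dwell: s stays 49.0000
seg 5 [305.8°–334°] uniform, h=24: θ=325.1° here. β=19.3, B=28.2. 24·19.3/28.2 = 16.4255 → s = 65.4255

65.4255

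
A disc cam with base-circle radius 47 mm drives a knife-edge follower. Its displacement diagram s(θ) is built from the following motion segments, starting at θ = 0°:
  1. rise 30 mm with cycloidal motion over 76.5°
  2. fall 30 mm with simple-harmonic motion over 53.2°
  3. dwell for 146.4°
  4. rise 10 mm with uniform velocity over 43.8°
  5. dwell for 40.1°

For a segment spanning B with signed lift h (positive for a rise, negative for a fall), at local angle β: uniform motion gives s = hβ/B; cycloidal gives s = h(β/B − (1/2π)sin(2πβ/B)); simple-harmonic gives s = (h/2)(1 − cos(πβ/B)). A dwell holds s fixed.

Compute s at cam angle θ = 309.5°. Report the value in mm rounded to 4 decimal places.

seg 1 [0°–76.5°] cycloidal, h=30: full span → s += 30 → s = 30.0000
seg 2 [76.5°–129.7°] simple-harmonic, h=-30: full span → s += -30 → s = 0.0000
seg 3 [129.7°–276.1°] dwell: s stays 0.0000
seg 4 [276.1°–319.9°] uniform, h=10: θ=309.5° here. β=33.4, B=43.8. 10·33.4/43.8 = 7.6256 → s = 7.6256

7.6256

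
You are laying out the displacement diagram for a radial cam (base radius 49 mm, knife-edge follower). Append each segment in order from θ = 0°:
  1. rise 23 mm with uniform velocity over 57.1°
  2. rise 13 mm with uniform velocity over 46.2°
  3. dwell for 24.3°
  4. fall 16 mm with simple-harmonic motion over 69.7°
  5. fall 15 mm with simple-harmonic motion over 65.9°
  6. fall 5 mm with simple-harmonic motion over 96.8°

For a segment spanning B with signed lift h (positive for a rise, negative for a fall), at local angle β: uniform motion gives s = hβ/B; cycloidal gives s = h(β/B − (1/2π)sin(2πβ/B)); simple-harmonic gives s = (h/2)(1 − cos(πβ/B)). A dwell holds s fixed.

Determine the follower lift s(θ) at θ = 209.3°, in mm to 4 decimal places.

seg 1 [0°–57.1°] uniform, h=23: full span → s += 23 → s = 23.0000
seg 2 [57.1°–103.3°] uniform, h=13: full span → s += 13 → s = 36.0000
seg 3 [103.3°–127.6°] dwell: s stays 36.0000
seg 4 [127.6°–197.3°] simple-harmonic, h=-16: full span → s += -16 → s = 20.0000
seg 5 [197.3°–263.2°] simple-harmonic, h=-15: θ=209.3° here. β=12, B=65.9. -15/2·(1 − cos(π·0.1821)) = -1.1941 → s = 18.8059

18.8059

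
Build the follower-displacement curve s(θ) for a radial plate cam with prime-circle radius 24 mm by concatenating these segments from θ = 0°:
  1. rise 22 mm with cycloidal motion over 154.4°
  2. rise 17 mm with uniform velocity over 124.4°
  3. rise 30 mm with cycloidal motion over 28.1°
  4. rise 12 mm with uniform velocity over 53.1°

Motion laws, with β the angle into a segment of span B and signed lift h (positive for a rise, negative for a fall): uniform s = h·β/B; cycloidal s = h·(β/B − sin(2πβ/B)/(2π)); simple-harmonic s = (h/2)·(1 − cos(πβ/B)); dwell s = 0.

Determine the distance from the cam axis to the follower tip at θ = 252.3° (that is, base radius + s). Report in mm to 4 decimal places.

seg 1 [0°–154.4°] cycloidal, h=22: full span → s += 22 → s = 22.0000
seg 2 [154.4°–278.8°] uniform, h=17: θ=252.3° here. β=97.9, B=124.4. 17·97.9/124.4 = 13.3786 → s = 35.3786
radial distance = base radius + s = 24 + 35.3786 = 59.3786

59.3786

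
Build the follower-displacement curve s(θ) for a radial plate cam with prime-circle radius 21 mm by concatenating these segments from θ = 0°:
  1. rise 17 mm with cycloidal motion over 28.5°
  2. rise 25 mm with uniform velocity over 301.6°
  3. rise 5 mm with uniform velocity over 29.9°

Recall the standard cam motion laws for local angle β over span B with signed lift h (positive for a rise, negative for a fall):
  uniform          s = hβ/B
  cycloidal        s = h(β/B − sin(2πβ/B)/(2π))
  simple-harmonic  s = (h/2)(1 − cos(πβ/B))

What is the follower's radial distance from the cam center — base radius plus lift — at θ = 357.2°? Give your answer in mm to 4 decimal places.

seg 1 [0°–28.5°] cycloidal, h=17: full span → s += 17 → s = 17.0000
seg 2 [28.5°–330.1°] uniform, h=25: full span → s += 25 → s = 42.0000
seg 3 [330.1°–360°] uniform, h=5: θ=357.2° here. β=27.1, B=29.9. 5·27.1/29.9 = 4.5318 → s = 46.5318
radial distance = base radius + s = 21 + 46.5318 = 67.5318

67.5318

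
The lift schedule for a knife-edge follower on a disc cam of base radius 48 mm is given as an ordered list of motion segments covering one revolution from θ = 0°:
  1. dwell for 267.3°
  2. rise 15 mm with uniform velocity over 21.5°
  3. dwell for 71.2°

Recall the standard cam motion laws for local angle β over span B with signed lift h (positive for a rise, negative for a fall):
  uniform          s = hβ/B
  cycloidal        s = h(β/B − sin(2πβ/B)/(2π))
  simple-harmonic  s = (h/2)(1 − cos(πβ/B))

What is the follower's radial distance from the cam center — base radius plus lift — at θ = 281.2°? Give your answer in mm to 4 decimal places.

seg 1 [0°–267.3°] dwell: s stays 0.0000
seg 2 [267.3°–288.8°] uniform, h=15: θ=281.2° here. β=13.9, B=21.5. 15·13.9/21.5 = 9.6977 → s = 9.6977
radial distance = base radius + s = 48 + 9.6977 = 57.6977

57.6977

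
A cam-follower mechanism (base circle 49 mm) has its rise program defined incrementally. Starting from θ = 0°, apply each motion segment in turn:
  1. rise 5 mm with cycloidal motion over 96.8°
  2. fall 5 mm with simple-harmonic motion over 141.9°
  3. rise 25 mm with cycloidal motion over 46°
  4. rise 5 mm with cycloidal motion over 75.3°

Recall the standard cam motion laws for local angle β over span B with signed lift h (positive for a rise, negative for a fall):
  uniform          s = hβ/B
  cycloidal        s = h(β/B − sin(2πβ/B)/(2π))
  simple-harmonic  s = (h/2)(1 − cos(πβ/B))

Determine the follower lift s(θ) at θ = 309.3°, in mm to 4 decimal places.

seg 1 [0°–96.8°] cycloidal, h=5: full span → s += 5 → s = 5.0000
seg 2 [96.8°–238.7°] simple-harmonic, h=-5: full span → s += -5 → s = 0.0000
seg 3 [238.7°–284.7°] cycloidal, h=25: full span → s += 25 → s = 25.0000
seg 4 [284.7°–360°] cycloidal, h=5: θ=309.3° here. β=24.6, B=75.3. 5·(0.3267 − sin(2π·0.3267)/(2π)) = 0.9283 → s = 25.9283

25.9283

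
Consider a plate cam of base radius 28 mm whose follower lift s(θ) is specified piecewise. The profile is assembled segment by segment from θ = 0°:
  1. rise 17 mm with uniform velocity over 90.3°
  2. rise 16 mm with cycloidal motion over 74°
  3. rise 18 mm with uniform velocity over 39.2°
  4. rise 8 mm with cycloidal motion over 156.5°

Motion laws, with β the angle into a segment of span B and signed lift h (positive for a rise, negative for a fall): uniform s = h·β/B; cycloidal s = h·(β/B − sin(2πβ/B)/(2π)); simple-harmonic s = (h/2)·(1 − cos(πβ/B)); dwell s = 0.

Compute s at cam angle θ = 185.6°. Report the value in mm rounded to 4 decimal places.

seg 1 [0°–90.3°] uniform, h=17: full span → s += 17 → s = 17.0000
seg 2 [90.3°–164.3°] cycloidal, h=16: full span → s += 16 → s = 33.0000
seg 3 [164.3°–203.5°] uniform, h=18: θ=185.6° here. β=21.3, B=39.2. 18·21.3/39.2 = 9.7806 → s = 42.7806

42.7806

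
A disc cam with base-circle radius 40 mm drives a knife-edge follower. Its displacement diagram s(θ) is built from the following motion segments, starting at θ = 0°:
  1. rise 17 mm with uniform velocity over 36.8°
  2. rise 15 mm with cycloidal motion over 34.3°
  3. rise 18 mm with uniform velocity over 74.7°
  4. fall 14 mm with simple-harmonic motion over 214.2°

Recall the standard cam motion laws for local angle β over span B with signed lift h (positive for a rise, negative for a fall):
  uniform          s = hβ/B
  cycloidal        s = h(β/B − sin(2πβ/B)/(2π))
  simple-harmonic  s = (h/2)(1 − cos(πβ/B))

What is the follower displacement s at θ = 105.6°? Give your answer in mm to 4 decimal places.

seg 1 [0°–36.8°] uniform, h=17: full span → s += 17 → s = 17.0000
seg 2 [36.8°–71.1°] cycloidal, h=15: full span → s += 15 → s = 32.0000
seg 3 [71.1°–145.8°] uniform, h=18: θ=105.6° here. β=34.5, B=74.7. 18·34.5/74.7 = 8.3133 → s = 40.3133

40.3133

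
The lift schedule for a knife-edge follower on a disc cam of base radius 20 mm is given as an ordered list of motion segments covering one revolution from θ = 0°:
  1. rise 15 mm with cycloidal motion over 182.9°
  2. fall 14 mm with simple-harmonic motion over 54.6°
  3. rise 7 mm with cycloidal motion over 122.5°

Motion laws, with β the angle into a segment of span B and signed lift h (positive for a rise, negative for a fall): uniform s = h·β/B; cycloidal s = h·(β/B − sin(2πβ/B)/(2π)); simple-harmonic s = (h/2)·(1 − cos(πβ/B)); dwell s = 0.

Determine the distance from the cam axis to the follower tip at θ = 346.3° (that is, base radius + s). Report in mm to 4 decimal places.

seg 1 [0°–182.9°] cycloidal, h=15: full span → s += 15 → s = 15.0000
seg 2 [182.9°–237.5°] simple-harmonic, h=-14: full span → s += -14 → s = 1.0000
seg 3 [237.5°–360°] cycloidal, h=7: θ=346.3° here. β=108.8, B=122.5. 7·(0.8882 − sin(2π·0.8882)/(2π)) = 6.9371 → s = 7.9371
radial distance = base radius + s = 20 + 7.9371 = 27.9371

27.9371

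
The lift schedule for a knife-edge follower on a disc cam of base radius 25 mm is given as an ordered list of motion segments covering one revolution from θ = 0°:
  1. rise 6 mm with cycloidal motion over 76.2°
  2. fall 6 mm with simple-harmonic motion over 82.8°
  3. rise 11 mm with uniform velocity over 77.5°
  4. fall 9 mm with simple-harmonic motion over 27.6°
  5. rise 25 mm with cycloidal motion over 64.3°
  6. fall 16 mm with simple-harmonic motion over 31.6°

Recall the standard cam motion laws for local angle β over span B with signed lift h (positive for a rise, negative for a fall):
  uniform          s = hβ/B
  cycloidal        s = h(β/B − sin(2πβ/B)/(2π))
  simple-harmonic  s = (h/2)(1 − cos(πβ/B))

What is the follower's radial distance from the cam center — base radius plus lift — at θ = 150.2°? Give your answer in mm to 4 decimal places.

seg 1 [0°–76.2°] cycloidal, h=6: full span → s += 6 → s = 6.0000
seg 2 [76.2°–159°] simple-harmonic, h=-6: θ=150.2° here. β=74, B=82.8. -6/2·(1 − cos(π·0.8937)) = -5.8343 → s = 0.1657
radial distance = base radius + s = 25 + 0.1657 = 25.1657

25.1657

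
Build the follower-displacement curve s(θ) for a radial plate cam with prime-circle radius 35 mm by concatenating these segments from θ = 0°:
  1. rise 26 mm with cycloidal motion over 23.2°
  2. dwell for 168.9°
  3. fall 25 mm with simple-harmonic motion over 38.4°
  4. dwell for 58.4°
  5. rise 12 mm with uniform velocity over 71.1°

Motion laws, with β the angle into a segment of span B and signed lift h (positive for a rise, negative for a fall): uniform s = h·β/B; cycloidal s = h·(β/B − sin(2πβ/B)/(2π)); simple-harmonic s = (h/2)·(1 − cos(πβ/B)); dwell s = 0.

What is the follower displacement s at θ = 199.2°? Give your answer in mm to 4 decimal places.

seg 1 [0°–23.2°] cycloidal, h=26: full span → s += 26 → s = 26.0000
seg 2 [23.2°–192.1°] dwell: s stays 26.0000
seg 3 [192.1°–230.5°] simple-harmonic, h=-25: θ=199.2° here. β=7.1, B=38.4. -25/2·(1 − cos(π·0.1849)) = -2.0502 → s = 23.9498

23.9498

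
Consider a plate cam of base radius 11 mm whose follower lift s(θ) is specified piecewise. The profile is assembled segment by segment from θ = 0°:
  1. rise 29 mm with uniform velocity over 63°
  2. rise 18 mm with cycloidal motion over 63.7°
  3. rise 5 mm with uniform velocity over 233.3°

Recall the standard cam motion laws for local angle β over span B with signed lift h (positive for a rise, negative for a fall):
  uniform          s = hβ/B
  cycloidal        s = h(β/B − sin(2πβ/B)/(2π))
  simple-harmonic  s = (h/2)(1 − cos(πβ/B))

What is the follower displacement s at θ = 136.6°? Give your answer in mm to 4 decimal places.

seg 1 [0°–63°] uniform, h=29: full span → s += 29 → s = 29.0000
seg 2 [63°–126.7°] cycloidal, h=18: full span → s += 18 → s = 47.0000
seg 3 [126.7°–360°] uniform, h=5: θ=136.6° here. β=9.9, B=233.3. 5·9.9/233.3 = 0.2122 → s = 47.2122

47.2122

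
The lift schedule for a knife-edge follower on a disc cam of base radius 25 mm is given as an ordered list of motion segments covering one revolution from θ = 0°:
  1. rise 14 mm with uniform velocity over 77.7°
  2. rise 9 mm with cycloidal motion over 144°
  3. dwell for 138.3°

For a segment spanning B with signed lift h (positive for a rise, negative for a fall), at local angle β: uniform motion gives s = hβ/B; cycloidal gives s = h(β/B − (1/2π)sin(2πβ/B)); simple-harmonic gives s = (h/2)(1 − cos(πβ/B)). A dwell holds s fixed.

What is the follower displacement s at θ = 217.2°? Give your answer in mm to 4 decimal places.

seg 1 [0°–77.7°] uniform, h=14: full span → s += 14 → s = 14.0000
seg 2 [77.7°–221.7°] cycloidal, h=9: θ=217.2° here. β=139.5, B=144. 9·(0.9688 − sin(2π·0.9688)/(2π)) = 8.9982 → s = 22.9982

22.9982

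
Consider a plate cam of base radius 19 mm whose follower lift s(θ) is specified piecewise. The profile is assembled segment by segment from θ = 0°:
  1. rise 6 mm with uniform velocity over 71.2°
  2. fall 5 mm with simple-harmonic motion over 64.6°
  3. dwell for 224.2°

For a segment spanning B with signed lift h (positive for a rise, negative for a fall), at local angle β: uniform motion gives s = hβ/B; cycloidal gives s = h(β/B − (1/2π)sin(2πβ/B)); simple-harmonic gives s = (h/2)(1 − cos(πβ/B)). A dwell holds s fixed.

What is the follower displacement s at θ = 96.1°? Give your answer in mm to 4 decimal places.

seg 1 [0°–71.2°] uniform, h=6: full span → s += 6 → s = 6.0000
seg 2 [71.2°–135.8°] simple-harmonic, h=-5: θ=96.1° here. β=24.9, B=64.6. -5/2·(1 − cos(π·0.3854)) = -1.6196 → s = 4.3804

4.3804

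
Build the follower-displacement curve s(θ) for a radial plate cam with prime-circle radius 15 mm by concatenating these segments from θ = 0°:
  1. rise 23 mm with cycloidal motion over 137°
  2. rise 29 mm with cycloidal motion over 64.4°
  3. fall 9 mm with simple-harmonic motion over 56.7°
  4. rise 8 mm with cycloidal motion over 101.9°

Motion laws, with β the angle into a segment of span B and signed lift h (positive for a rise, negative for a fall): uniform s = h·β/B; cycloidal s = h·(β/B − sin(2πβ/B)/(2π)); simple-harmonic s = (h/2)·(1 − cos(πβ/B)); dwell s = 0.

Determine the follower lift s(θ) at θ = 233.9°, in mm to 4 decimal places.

seg 1 [0°–137°] cycloidal, h=23: full span → s += 23 → s = 23.0000
seg 2 [137°–201.4°] cycloidal, h=29: full span → s += 29 → s = 52.0000
seg 3 [201.4°–258.1°] simple-harmonic, h=-9: θ=233.9° here. β=32.5, B=56.7. -9/2·(1 − cos(π·0.5732)) = -5.5256 → s = 46.4744

46.4744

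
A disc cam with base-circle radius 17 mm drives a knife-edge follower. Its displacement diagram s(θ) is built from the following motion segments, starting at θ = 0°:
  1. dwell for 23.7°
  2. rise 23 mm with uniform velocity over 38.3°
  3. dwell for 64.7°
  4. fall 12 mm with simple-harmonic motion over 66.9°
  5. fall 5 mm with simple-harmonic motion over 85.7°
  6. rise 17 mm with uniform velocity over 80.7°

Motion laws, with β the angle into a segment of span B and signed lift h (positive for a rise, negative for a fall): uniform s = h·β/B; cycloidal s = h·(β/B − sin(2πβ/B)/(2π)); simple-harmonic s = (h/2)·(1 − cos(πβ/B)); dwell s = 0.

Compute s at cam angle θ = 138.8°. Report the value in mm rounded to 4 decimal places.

seg 1 [0°–23.7°] dwell: s stays 0.0000
seg 2 [23.7°–62°] uniform, h=23: full span → s += 23 → s = 23.0000
seg 3 [62°–126.7°] dwell: s stays 23.0000
seg 4 [126.7°–193.6°] simple-harmonic, h=-12: θ=138.8° here. β=12.1, B=66.9. -12/2·(1 − cos(π·0.1809)) = -0.9428 → s = 22.0572

22.0572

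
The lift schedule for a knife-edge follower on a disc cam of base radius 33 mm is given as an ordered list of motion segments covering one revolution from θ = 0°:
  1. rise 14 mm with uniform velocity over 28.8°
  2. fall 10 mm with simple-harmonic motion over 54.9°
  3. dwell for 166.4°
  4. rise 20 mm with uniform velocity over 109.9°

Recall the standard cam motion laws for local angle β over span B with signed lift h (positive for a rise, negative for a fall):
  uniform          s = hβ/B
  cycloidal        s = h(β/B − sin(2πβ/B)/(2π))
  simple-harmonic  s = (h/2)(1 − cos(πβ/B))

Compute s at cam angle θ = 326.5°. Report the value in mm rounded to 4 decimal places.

seg 1 [0°–28.8°] uniform, h=14: full span → s += 14 → s = 14.0000
seg 2 [28.8°–83.7°] simple-harmonic, h=-10: full span → s += -10 → s = 4.0000
seg 3 [83.7°–250.1°] dwell: s stays 4.0000
seg 4 [250.1°–360°] uniform, h=20: θ=326.5° here. β=76.4, B=109.9. 20·76.4/109.9 = 13.9035 → s = 17.9035

17.9035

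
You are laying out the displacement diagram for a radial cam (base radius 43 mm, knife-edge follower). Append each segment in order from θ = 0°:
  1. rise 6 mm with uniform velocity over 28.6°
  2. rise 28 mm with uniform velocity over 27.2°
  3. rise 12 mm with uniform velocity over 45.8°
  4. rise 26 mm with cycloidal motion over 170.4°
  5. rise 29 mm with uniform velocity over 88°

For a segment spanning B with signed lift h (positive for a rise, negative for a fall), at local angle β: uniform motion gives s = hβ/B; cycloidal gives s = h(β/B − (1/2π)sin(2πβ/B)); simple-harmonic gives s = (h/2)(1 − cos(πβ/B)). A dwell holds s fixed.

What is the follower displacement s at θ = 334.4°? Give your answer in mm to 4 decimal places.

seg 1 [0°–28.6°] uniform, h=6: full span → s += 6 → s = 6.0000
seg 2 [28.6°–55.8°] uniform, h=28: full span → s += 28 → s = 34.0000
seg 3 [55.8°–101.6°] uniform, h=12: full span → s += 12 → s = 46.0000
seg 4 [101.6°–272°] cycloidal, h=26: full span → s += 26 → s = 72.0000
seg 5 [272°–360°] uniform, h=29: θ=334.4° here. β=62.4, B=88. 29·62.4/88 = 20.5636 → s = 92.5636

92.5636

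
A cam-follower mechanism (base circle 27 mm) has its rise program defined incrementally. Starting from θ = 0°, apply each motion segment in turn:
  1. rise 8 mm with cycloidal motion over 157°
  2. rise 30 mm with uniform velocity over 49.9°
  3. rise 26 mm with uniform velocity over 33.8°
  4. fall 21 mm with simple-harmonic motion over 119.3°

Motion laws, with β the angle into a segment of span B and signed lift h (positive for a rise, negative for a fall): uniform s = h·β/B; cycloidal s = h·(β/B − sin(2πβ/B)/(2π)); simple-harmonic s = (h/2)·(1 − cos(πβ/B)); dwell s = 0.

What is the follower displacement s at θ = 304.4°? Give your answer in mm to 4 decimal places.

seg 1 [0°–157°] cycloidal, h=8: full span → s += 8 → s = 8.0000
seg 2 [157°–206.9°] uniform, h=30: full span → s += 30 → s = 38.0000
seg 3 [206.9°–240.7°] uniform, h=26: full span → s += 26 → s = 64.0000
seg 4 [240.7°–360°] simple-harmonic, h=-21: θ=304.4° here. β=63.7, B=119.3. -21/2·(1 − cos(π·0.5339)) = -11.6177 → s = 52.3823

52.3823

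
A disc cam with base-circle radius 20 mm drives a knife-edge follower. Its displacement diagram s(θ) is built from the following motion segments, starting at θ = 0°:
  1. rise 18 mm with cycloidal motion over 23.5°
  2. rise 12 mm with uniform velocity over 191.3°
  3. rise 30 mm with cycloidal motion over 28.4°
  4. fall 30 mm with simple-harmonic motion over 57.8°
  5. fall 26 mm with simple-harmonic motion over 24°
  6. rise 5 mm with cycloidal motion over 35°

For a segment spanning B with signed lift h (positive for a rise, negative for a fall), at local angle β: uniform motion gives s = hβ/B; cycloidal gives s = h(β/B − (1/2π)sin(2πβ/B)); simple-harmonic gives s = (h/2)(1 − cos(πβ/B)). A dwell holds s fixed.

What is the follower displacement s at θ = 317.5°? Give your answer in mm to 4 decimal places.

seg 1 [0°–23.5°] cycloidal, h=18: full span → s += 18 → s = 18.0000
seg 2 [23.5°–214.8°] uniform, h=12: full span → s += 12 → s = 30.0000
seg 3 [214.8°–243.2°] cycloidal, h=30: full span → s += 30 → s = 60.0000
seg 4 [243.2°–301°] simple-harmonic, h=-30: full span → s += -30 → s = 30.0000
seg 5 [301°–325°] simple-harmonic, h=-26: θ=317.5° here. β=16.5, B=24. -26/2·(1 − cos(π·0.6875)) = -20.2224 → s = 9.7776

9.7776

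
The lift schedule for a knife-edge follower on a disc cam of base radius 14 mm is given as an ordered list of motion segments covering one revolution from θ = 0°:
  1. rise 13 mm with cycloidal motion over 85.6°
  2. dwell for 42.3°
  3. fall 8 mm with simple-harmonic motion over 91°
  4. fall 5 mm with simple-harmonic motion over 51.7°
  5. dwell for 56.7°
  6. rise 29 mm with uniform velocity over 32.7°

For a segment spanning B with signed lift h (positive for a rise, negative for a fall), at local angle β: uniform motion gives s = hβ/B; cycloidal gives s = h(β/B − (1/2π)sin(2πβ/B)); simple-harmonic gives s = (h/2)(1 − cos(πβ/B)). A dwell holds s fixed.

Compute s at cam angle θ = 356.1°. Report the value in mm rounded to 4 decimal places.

seg 1 [0°–85.6°] cycloidal, h=13: full span → s += 13 → s = 13.0000
seg 2 [85.6°–127.9°] dwell: s stays 13.0000
seg 3 [127.9°–218.9°] simple-harmonic, h=-8: full span → s += -8 → s = 5.0000
seg 4 [218.9°–270.6°] simple-harmonic, h=-5: full span → s += -5 → s = 0.0000
seg 5 [270.6°–327.3°] dwell: s stays 0.0000
seg 6 [327.3°–360°] uniform, h=29: θ=356.1° here. β=28.8, B=32.7. 29·28.8/32.7 = 25.5413 → s = 25.5413

25.5413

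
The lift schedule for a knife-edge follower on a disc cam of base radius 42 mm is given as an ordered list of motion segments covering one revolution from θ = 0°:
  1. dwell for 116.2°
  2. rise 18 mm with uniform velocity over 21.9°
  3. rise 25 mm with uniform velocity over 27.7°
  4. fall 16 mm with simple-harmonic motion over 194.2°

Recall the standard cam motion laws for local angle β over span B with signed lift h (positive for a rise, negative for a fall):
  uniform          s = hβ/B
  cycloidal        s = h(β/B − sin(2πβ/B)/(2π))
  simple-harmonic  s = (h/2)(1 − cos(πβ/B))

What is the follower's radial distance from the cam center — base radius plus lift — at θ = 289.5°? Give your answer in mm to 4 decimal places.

seg 1 [0°–116.2°] dwell: s stays 0.0000
seg 2 [116.2°–138.1°] uniform, h=18: full span → s += 18 → s = 18.0000
seg 3 [138.1°–165.8°] uniform, h=25: full span → s += 25 → s = 43.0000
seg 4 [165.8°–360°] simple-harmonic, h=-16: θ=289.5° here. β=123.7, B=194.2. -16/2·(1 − cos(π·0.6370)) = -11.3372 → s = 31.6628
radial distance = base radius + s = 42 + 31.6628 = 73.6628

73.6628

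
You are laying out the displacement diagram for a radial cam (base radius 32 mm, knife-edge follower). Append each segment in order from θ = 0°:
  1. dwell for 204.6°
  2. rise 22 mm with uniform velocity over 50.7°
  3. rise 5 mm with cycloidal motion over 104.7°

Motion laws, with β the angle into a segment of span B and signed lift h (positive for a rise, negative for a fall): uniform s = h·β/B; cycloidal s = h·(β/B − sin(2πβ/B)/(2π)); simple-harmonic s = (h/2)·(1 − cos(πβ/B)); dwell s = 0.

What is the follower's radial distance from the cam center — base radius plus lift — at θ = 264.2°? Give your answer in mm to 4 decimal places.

seg 1 [0°–204.6°] dwell: s stays 0.0000
seg 2 [204.6°–255.3°] uniform, h=22: full span → s += 22 → s = 22.0000
seg 3 [255.3°–360°] cycloidal, h=5: θ=264.2° here. β=8.9, B=104.7. 5·(0.0850 − sin(2π·0.0850)/(2π)) = 0.0199 → s = 22.0199
radial distance = base radius + s = 32 + 22.0199 = 54.0199

54.0199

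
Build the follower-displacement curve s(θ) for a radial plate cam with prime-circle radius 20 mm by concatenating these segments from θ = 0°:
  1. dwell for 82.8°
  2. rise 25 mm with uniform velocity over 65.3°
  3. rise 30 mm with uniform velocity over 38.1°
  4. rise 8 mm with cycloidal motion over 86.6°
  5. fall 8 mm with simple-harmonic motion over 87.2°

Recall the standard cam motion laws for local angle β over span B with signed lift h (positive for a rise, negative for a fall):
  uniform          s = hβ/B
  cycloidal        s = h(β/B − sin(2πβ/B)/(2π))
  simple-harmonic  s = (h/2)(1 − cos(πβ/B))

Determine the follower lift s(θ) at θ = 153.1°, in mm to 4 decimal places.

seg 1 [0°–82.8°] dwell: s stays 0.0000
seg 2 [82.8°–148.1°] uniform, h=25: full span → s += 25 → s = 25.0000
seg 3 [148.1°–186.2°] uniform, h=30: θ=153.1° here. β=5, B=38.1. 30·5/38.1 = 3.9370 → s = 28.9370

28.9370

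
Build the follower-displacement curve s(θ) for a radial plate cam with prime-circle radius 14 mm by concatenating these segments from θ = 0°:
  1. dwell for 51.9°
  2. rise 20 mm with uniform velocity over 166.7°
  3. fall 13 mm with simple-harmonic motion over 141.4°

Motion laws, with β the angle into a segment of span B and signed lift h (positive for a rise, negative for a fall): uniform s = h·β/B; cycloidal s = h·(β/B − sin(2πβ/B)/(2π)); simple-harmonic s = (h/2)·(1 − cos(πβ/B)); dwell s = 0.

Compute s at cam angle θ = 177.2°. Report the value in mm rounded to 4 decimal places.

seg 1 [0°–51.9°] dwell: s stays 0.0000
seg 2 [51.9°–218.6°] uniform, h=20: θ=177.2° here. β=125.3, B=166.7. 20·125.3/166.7 = 15.0330 → s = 15.0330

15.0330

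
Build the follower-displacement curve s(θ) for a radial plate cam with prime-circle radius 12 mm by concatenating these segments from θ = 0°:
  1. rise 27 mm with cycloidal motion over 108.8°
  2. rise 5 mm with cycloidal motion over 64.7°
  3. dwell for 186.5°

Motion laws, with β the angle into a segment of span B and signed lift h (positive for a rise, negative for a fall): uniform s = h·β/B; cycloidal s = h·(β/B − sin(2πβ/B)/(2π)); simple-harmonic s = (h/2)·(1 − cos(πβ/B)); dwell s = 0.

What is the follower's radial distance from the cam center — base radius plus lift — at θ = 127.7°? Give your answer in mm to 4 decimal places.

seg 1 [0°–108.8°] cycloidal, h=27: full span → s += 27 → s = 27.0000
seg 2 [108.8°–173.5°] cycloidal, h=5: θ=127.7° here. β=18.9, B=64.7. 5·(0.2921 − sin(2π·0.2921)/(2π)) = 0.6925 → s = 27.6925
radial distance = base radius + s = 12 + 27.6925 = 39.6925

39.6925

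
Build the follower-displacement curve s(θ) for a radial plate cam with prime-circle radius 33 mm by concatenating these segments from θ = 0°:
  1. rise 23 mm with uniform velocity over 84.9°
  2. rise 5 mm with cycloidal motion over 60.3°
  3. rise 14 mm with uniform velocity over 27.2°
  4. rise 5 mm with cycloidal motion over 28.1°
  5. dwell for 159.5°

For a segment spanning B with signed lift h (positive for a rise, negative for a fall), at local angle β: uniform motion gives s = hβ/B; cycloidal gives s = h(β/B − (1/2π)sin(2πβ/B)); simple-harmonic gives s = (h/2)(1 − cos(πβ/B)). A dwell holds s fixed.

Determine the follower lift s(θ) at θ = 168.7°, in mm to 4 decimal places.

seg 1 [0°–84.9°] uniform, h=23: full span → s += 23 → s = 23.0000
seg 2 [84.9°–145.2°] cycloidal, h=5: full span → s += 5 → s = 28.0000
seg 3 [145.2°–172.4°] uniform, h=14: θ=168.7° here. β=23.5, B=27.2. 14·23.5/27.2 = 12.0956 → s = 40.0956

40.0956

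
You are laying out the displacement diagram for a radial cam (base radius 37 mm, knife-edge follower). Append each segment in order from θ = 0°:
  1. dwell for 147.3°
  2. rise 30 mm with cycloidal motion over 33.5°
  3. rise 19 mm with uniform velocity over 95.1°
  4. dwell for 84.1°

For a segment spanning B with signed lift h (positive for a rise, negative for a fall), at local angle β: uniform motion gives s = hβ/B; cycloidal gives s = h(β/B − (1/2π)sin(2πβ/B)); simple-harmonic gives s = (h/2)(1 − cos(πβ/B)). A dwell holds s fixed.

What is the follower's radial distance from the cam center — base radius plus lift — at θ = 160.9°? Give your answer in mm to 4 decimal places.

seg 1 [0°–147.3°] dwell: s stays 0.0000
seg 2 [147.3°–180.8°] cycloidal, h=30: θ=160.9° here. β=13.6, B=33.5. 30·(0.4060 − sin(2π·0.4060)/(2π)) = 9.5195 → s = 9.5195
radial distance = base radius + s = 37 + 9.5195 = 46.5195

46.5195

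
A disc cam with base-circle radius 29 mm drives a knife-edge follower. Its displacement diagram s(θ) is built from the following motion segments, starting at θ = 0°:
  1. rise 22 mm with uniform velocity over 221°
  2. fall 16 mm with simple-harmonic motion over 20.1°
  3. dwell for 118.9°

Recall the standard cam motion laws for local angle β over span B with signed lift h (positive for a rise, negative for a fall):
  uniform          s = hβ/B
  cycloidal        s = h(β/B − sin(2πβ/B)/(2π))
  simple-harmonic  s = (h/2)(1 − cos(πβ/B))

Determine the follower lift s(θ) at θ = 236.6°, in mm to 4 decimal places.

seg 1 [0°–221°] uniform, h=22: full span → s += 22 → s = 22.0000
seg 2 [221°–241.1°] simple-harmonic, h=-16: θ=236.6° here. β=15.6, B=20.1. -16/2·(1 − cos(π·0.7761)) = -14.1015 → s = 7.8985

7.8985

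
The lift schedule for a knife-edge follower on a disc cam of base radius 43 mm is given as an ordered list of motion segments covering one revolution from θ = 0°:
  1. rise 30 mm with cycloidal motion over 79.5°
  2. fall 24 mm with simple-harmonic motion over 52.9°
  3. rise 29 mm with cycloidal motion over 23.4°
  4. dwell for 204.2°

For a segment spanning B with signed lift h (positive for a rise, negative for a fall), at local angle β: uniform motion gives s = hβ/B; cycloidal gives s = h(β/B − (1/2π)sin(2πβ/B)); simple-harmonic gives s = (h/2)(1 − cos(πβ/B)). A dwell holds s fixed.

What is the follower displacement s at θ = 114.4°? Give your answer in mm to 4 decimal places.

seg 1 [0°–79.5°] cycloidal, h=30: full span → s += 30 → s = 30.0000
seg 2 [79.5°–132.4°] simple-harmonic, h=-24: θ=114.4° here. β=34.9, B=52.9. -24/2·(1 − cos(π·0.6597)) = -17.7723 → s = 12.2277

12.2277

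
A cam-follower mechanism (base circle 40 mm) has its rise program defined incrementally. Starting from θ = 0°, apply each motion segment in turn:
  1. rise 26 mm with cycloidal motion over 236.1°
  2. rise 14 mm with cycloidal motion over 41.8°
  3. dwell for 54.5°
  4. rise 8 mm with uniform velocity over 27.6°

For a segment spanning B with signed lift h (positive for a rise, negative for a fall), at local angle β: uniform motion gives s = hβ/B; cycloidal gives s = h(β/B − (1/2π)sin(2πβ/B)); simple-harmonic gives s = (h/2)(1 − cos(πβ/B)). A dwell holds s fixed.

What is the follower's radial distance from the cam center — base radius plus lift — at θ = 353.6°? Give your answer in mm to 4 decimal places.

seg 1 [0°–236.1°] cycloidal, h=26: full span → s += 26 → s = 26.0000
seg 2 [236.1°–277.9°] cycloidal, h=14: full span → s += 14 → s = 40.0000
seg 3 [277.9°–332.4°] dwell: s stays 40.0000
seg 4 [332.4°–360°] uniform, h=8: θ=353.6° here. β=21.2, B=27.6. 8·21.2/27.6 = 6.1449 → s = 46.1449
radial distance = base radius + s = 40 + 46.1449 = 86.1449

86.1449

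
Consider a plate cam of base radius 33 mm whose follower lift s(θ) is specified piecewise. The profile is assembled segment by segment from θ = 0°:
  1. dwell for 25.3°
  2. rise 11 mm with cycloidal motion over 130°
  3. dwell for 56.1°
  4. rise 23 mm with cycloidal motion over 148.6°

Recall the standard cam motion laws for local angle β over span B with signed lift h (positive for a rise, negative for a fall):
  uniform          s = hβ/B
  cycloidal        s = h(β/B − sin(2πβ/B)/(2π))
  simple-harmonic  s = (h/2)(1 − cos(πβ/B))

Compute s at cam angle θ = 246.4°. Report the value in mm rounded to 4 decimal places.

seg 1 [0°–25.3°] dwell: s stays 0.0000
seg 2 [25.3°–155.3°] cycloidal, h=11: full span → s += 11 → s = 11.0000
seg 3 [155.3°–211.4°] dwell: s stays 11.0000
seg 4 [211.4°–360°] cycloidal, h=23: θ=246.4° here. β=35, B=148.6. 23·(0.2355 − sin(2π·0.2355)/(2π)) = 1.7718 → s = 12.7718

12.7718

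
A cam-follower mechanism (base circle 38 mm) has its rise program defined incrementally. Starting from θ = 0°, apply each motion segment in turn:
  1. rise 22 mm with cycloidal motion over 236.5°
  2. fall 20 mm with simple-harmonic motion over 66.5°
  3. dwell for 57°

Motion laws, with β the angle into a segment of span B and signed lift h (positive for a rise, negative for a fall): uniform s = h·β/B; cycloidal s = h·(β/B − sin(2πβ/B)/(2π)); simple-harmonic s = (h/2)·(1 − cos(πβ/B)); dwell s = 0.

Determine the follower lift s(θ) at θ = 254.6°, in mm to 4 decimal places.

seg 1 [0°–236.5°] cycloidal, h=22: full span → s += 22 → s = 22.0000
seg 2 [236.5°–303°] simple-harmonic, h=-20: θ=254.6° here. β=18.1, B=66.5. -20/2·(1 − cos(π·0.2722)) = -3.4384 → s = 18.5616

18.5616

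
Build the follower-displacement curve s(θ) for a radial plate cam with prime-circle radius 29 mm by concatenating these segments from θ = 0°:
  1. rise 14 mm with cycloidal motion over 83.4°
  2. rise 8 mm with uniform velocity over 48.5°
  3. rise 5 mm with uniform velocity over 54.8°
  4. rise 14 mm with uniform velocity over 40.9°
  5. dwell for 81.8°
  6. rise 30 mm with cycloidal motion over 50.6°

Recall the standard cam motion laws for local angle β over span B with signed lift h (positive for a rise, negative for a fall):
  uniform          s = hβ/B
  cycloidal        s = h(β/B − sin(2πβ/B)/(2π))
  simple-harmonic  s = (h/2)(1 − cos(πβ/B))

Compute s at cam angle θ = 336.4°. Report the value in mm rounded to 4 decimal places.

seg 1 [0°–83.4°] cycloidal, h=14: full span → s += 14 → s = 14.0000
seg 2 [83.4°–131.9°] uniform, h=8: full span → s += 8 → s = 22.0000
seg 3 [131.9°–186.7°] uniform, h=5: full span → s += 5 → s = 27.0000
seg 4 [186.7°–227.6°] uniform, h=14: full span → s += 14 → s = 41.0000
seg 5 [227.6°–309.4°] dwell: s stays 41.0000
seg 6 [309.4°–360°] cycloidal, h=30: θ=336.4° here. β=27, B=50.6. 30·(0.5336 − sin(2π·0.5336)/(2π)) = 17.0083 → s = 58.0083

58.0083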